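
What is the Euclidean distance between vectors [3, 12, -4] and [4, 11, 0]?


d = sqrt(sum of squared differences). (3-4)^2=1, (12-11)^2=1, (-4-0)^2=16. Sum = 18.

sqrt(18)


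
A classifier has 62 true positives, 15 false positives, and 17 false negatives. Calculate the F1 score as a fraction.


Precision = 62/77 = 62/77. Recall = 62/79 = 62/79. F1 = 2*P*R/(P+R) = 31/39.

31/39


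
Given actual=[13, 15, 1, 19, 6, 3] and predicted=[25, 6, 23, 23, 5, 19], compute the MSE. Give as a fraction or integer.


MSE = (1/6) * ((13-25)^2=144 + (15-6)^2=81 + (1-23)^2=484 + (19-23)^2=16 + (6-5)^2=1 + (3-19)^2=256). Sum = 982. MSE = 491/3.

491/3


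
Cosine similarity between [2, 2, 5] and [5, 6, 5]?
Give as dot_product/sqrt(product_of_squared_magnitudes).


dot = 47. |a|^2 = 33, |b|^2 = 86. cos = 47/sqrt(2838).

47/sqrt(2838)


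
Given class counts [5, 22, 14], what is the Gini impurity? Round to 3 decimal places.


Total = 41. Proportions: 5/41, 22/41, 14/41. sum(p_i^2) = 0.4194. Gini = 1 - 0.4194 = 0.5806, which rounds to 0.581.

0.581


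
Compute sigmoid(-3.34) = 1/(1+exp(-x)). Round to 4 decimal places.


sigma(-3.34) = 1/(1+e^(3.34)) = 1/(1+28.219127) = 1/29.219127 = 0.0342.

0.0342


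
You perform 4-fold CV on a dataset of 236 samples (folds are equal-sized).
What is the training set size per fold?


Each validation fold has 236/4 = 59 samples. Training set = 236 - 59 = 177.

177


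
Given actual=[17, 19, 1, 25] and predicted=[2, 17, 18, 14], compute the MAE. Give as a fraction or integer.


MAE = (1/4) * (|17-2|=15 + |19-17|=2 + |1-18|=17 + |25-14|=11). Sum = 45. MAE = 45/4.

45/4


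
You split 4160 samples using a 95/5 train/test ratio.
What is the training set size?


Test set = 4160 * 5% = 208. Training set = 4160 - 208 = 3952.

3952


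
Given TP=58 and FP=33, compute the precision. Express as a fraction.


Precision = TP / (TP + FP) = 58 / 91 = 58/91.

58/91


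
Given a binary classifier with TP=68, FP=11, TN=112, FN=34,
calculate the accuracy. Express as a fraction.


Accuracy = (TP + TN) / (TP + TN + FP + FN) = (68 + 112) / 225 = 4/5.

4/5


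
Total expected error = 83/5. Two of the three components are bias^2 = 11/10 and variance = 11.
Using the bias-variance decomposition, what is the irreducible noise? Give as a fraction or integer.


Total error = bias^2 + variance + irreducible noise. So irreducible noise = 83/5 - 11/10 - 11 = 9/2.

9/2


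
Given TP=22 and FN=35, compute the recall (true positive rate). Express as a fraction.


Recall = TP / (TP + FN) = 22 / 57 = 22/57.

22/57


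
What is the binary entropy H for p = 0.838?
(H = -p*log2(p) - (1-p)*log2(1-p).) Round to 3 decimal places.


H = -0.838*log2(0.838) - 0.162*log2(0.162) = 0.639.

0.639


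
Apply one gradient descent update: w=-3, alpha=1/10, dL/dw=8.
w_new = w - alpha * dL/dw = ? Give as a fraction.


w_new = -3 - 1/10 * 8 = -3 - 4/5 = -19/5.

-19/5


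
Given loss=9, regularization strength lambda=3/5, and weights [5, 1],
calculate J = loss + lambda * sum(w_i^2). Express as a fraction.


L2 sq norm = sum(w^2) = 26. J = 9 + 3/5 * 26 = 123/5.

123/5


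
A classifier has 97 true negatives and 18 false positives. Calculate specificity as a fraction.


Specificity = TN / (TN + FP) = 97 / 115 = 97/115.

97/115


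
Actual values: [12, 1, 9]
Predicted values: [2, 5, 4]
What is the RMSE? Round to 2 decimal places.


MSE = 47.0000. RMSE = sqrt(47.0000) = 6.86.

6.86


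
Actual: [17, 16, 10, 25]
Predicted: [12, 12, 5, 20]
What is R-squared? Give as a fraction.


Mean(y) = 17. SS_res = 91. SS_tot = 114. R^2 = 1 - 91/(114) = 23/114.

23/114


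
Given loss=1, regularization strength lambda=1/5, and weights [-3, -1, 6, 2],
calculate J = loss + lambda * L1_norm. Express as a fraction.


L1 norm = sum(|w|) = 12. J = 1 + 1/5 * 12 = 17/5.

17/5


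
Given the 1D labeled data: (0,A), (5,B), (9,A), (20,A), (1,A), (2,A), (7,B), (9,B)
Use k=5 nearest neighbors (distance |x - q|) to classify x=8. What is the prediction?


Distances: |0-8|=8, |5-8|=3, |9-8|=1, |20-8|=12, |1-8|=7, |2-8|=6, |7-8|=1, |9-8|=1. 5 nearest: (9,A), (7,B), (9,B), (5,B), (2,A). Counts: {'A': 2, 'B': 3}. Majority class: B.

B


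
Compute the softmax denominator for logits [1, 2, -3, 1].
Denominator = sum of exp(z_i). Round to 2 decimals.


Denom = e^1=2.7183 + e^2=7.3891 + e^-3=0.0498 + e^1=2.7183. Sum = 12.8755, which rounds to 12.88.

12.88


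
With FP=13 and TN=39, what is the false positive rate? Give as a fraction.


FPR = FP / (FP + TN) = 13 / 52 = 1/4.

1/4


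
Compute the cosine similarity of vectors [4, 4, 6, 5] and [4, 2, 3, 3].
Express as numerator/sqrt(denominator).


dot = 57. |a|^2 = 93, |b|^2 = 38. cos = 57/sqrt(3534).

57/sqrt(3534)


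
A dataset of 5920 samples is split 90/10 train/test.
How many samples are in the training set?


Test set = 5920 * 10% = 592. Training set = 5920 - 592 = 5328.

5328


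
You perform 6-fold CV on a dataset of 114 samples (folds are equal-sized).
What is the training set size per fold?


Each validation fold has 114/6 = 19 samples. Training set = 114 - 19 = 95.

95


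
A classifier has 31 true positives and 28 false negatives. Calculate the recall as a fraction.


Recall = TP / (TP + FN) = 31 / 59 = 31/59.

31/59


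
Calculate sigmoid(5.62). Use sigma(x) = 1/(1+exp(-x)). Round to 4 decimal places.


sigma(5.62) = 1/(1+e^(-5.62)) = 1/(1+0.003625) = 1/1.003625 = 0.9964.

0.9964


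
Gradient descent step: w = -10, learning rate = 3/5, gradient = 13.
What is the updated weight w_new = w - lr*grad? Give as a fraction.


w_new = -10 - 3/5 * 13 = -10 - 39/5 = -89/5.

-89/5


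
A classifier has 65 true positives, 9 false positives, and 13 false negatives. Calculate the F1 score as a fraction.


Precision = 65/74 = 65/74. Recall = 65/78 = 5/6. F1 = 2*P*R/(P+R) = 65/76.

65/76


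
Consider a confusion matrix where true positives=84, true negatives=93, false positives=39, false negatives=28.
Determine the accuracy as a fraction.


Accuracy = (TP + TN) / (TP + TN + FP + FN) = (84 + 93) / 244 = 177/244.

177/244


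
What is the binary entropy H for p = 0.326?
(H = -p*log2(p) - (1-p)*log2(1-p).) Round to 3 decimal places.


H = -0.326*log2(0.326) - 0.674*log2(0.674) = 0.911.

0.911


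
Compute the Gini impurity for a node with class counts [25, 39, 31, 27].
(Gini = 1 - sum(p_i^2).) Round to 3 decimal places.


Total = 122. Proportions: 25/122, 39/122, 31/122, 27/122. sum(p_i^2) = 0.2577. Gini = 1 - 0.2577 = 0.7423, which rounds to 0.742.

0.742


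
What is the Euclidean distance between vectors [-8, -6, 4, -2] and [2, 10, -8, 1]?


d = sqrt(sum of squared differences). (-8-2)^2=100, (-6-10)^2=256, (4--8)^2=144, (-2-1)^2=9. Sum = 509.

sqrt(509)


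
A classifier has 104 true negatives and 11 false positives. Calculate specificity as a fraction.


Specificity = TN / (TN + FP) = 104 / 115 = 104/115.

104/115


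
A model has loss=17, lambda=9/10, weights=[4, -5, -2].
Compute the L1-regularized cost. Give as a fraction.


L1 norm = sum(|w|) = 11. J = 17 + 9/10 * 11 = 269/10.

269/10


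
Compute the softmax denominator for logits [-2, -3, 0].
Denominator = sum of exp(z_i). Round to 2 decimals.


Denom = e^-2=0.1353 + e^-3=0.0498 + e^0=1.0000. Sum = 1.1851, which rounds to 1.19.

1.19


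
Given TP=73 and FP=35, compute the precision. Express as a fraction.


Precision = TP / (TP + FP) = 73 / 108 = 73/108.

73/108


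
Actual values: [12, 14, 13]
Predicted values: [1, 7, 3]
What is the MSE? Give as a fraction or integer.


MSE = (1/3) * ((12-1)^2=121 + (14-7)^2=49 + (13-3)^2=100). Sum = 270. MSE = 90.

90


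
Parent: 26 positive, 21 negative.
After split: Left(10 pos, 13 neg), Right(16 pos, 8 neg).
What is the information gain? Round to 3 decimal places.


H(parent) = 0.9918. H(left) = 0.9877, H(right) = 0.9183. Weighted = (23/47)*0.9877 + (24/47)*0.9183 = 0.9523. IG = 0.9918 - 0.9523 = 0.0395, which rounds to 0.040.

0.040


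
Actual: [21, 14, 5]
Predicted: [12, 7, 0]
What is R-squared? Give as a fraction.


Mean(y) = 40/3. SS_res = 155. SS_tot = 386/3. R^2 = 1 - 155/(386/3) = -79/386.

-79/386


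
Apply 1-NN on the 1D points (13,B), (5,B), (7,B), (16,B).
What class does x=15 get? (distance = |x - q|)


Distances: |13-15|=2, |5-15|=10, |7-15|=8, |16-15|=1. 1 nearest: (16,B). Counts: {'B': 1}. Majority class: B.

B


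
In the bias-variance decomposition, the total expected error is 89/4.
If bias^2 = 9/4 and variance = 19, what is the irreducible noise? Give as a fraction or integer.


Total error = bias^2 + variance + irreducible noise. So irreducible noise = 89/4 - 9/4 - 19 = 1.

1


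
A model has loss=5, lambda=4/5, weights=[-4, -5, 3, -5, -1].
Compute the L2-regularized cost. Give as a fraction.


L2 sq norm = sum(w^2) = 76. J = 5 + 4/5 * 76 = 329/5.

329/5


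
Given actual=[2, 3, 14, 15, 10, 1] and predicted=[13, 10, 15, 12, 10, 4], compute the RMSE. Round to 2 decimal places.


MSE = 31.5000. RMSE = sqrt(31.5000) = 5.61.

5.61


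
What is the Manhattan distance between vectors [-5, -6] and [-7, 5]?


d = sum of absolute differences: |-5--7|=2 + |-6-5|=11 = 13.

13


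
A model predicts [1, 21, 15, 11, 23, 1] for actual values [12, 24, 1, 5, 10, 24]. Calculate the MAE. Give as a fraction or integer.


MAE = (1/6) * (|12-1|=11 + |24-21|=3 + |1-15|=14 + |5-11|=6 + |10-23|=13 + |24-1|=23). Sum = 70. MAE = 35/3.

35/3


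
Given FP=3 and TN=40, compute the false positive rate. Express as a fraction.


FPR = FP / (FP + TN) = 3 / 43 = 3/43.

3/43


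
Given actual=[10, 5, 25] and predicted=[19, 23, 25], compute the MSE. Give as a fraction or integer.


MSE = (1/3) * ((10-19)^2=81 + (5-23)^2=324 + (25-25)^2=0). Sum = 405. MSE = 135.

135


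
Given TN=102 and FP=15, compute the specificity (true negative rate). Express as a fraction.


Specificity = TN / (TN + FP) = 102 / 117 = 34/39.

34/39


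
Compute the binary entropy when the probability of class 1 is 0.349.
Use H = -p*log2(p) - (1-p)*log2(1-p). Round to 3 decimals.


H = -0.349*log2(0.349) - 0.651*log2(0.651) = 0.933.

0.933


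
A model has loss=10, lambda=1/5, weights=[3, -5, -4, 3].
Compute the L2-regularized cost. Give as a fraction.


L2 sq norm = sum(w^2) = 59. J = 10 + 1/5 * 59 = 109/5.

109/5


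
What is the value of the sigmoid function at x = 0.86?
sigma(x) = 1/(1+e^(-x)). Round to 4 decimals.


sigma(0.86) = 1/(1+e^(-0.86)) = 1/(1+0.423162) = 1/1.423162 = 0.7027.

0.7027


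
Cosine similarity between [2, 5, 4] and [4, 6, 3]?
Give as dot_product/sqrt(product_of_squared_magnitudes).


dot = 50. |a|^2 = 45, |b|^2 = 61. cos = 50/sqrt(2745).

50/sqrt(2745)


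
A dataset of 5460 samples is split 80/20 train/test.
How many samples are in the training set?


Test set = 5460 * 20% = 1092. Training set = 5460 - 1092 = 4368.

4368


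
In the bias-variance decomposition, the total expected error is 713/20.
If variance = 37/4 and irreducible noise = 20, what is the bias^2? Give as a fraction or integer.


Total error = bias^2 + variance + irreducible noise. So bias^2 = 713/20 - 37/4 - 20 = 32/5.

32/5


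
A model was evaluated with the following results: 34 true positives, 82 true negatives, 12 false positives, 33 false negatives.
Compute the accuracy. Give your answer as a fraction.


Accuracy = (TP + TN) / (TP + TN + FP + FN) = (34 + 82) / 161 = 116/161.

116/161


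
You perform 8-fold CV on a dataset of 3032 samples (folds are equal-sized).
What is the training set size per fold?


Each validation fold has 3032/8 = 379 samples. Training set = 3032 - 379 = 2653.

2653


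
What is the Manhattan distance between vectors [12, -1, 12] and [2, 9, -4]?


d = sum of absolute differences: |12-2|=10 + |-1-9|=10 + |12--4|=16 = 36.

36


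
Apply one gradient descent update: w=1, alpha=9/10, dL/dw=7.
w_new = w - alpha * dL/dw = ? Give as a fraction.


w_new = 1 - 9/10 * 7 = 1 - 63/10 = -53/10.

-53/10


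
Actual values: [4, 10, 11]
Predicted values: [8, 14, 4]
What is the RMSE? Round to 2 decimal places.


MSE = 27.0000. RMSE = sqrt(27.0000) = 5.20.

5.20


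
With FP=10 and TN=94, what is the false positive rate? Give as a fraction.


FPR = FP / (FP + TN) = 10 / 104 = 5/52.

5/52


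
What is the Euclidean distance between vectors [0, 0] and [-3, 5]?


d = sqrt(sum of squared differences). (0--3)^2=9, (0-5)^2=25. Sum = 34.

sqrt(34)


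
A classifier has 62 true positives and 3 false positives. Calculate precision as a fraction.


Precision = TP / (TP + FP) = 62 / 65 = 62/65.

62/65


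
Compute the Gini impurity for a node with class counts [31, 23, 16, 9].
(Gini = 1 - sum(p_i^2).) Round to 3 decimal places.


Total = 79. Proportions: 31/79, 23/79, 16/79, 9/79. sum(p_i^2) = 0.2927. Gini = 1 - 0.2927 = 0.7073, which rounds to 0.707.

0.707


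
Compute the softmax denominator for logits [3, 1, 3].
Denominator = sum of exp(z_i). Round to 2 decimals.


Denom = e^3=20.0855 + e^1=2.7183 + e^3=20.0855. Sum = 42.8893, which rounds to 42.89.

42.89


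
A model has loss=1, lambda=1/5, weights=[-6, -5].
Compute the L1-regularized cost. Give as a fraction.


L1 norm = sum(|w|) = 11. J = 1 + 1/5 * 11 = 16/5.

16/5


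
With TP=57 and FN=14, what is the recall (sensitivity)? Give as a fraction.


Recall = TP / (TP + FN) = 57 / 71 = 57/71.

57/71


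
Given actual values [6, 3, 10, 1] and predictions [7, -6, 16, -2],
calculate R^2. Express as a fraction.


Mean(y) = 5. SS_res = 127. SS_tot = 46. R^2 = 1 - 127/(46) = -81/46.

-81/46


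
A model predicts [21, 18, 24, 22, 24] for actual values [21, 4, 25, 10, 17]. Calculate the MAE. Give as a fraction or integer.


MAE = (1/5) * (|21-21|=0 + |4-18|=14 + |25-24|=1 + |10-22|=12 + |17-24|=7). Sum = 34. MAE = 34/5.

34/5


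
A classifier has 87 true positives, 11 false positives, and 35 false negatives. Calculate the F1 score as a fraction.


Precision = 87/98 = 87/98. Recall = 87/122 = 87/122. F1 = 2*P*R/(P+R) = 87/110.

87/110


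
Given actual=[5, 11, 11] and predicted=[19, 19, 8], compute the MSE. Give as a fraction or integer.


MSE = (1/3) * ((5-19)^2=196 + (11-19)^2=64 + (11-8)^2=9). Sum = 269. MSE = 269/3.

269/3


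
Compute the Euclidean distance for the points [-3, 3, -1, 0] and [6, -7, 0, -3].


d = sqrt(sum of squared differences). (-3-6)^2=81, (3--7)^2=100, (-1-0)^2=1, (0--3)^2=9. Sum = 191.

sqrt(191)


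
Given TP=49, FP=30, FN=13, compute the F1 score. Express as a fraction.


Precision = 49/79 = 49/79. Recall = 49/62 = 49/62. F1 = 2*P*R/(P+R) = 98/141.

98/141


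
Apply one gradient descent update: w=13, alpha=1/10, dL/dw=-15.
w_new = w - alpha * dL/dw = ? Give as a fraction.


w_new = 13 - 1/10 * -15 = 13 - -3/2 = 29/2.

29/2


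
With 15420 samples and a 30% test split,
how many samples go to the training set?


Test set = 15420 * 30% = 4626. Training set = 15420 - 4626 = 10794.

10794


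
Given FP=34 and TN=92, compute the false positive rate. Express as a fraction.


FPR = FP / (FP + TN) = 34 / 126 = 17/63.

17/63


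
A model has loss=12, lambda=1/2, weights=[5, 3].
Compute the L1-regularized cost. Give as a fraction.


L1 norm = sum(|w|) = 8. J = 12 + 1/2 * 8 = 16.

16


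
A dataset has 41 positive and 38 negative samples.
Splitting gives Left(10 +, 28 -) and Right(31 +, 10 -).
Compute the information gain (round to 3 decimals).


H(parent) = 0.9990. H(left) = 0.8315, H(right) = 0.8015. Weighted = (38/79)*0.8315 + (41/79)*0.8015 = 0.8159. IG = 0.9990 - 0.8159 = 0.1831, which rounds to 0.183.

0.183


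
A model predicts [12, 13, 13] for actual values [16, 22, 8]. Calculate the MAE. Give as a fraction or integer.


MAE = (1/3) * (|16-12|=4 + |22-13|=9 + |8-13|=5). Sum = 18. MAE = 6.

6


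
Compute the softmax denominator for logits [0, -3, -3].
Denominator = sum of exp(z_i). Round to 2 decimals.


Denom = e^0=1.0000 + e^-3=0.0498 + e^-3=0.0498. Sum = 1.0996, which rounds to 1.10.

1.10


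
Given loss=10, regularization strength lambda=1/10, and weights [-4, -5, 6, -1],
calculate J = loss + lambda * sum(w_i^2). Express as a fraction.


L2 sq norm = sum(w^2) = 78. J = 10 + 1/10 * 78 = 89/5.

89/5


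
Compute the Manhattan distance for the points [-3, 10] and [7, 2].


d = sum of absolute differences: |-3-7|=10 + |10-2|=8 = 18.

18


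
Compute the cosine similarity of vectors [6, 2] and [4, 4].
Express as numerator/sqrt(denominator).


dot = 32. |a|^2 = 40, |b|^2 = 32. cos = 32/sqrt(1280).

32/sqrt(1280)


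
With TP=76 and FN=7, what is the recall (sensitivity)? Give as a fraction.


Recall = TP / (TP + FN) = 76 / 83 = 76/83.

76/83


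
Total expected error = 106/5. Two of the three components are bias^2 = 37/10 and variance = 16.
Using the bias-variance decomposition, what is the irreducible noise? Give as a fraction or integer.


Total error = bias^2 + variance + irreducible noise. So irreducible noise = 106/5 - 37/10 - 16 = 3/2.

3/2


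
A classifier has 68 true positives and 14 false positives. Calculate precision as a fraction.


Precision = TP / (TP + FP) = 68 / 82 = 34/41.

34/41


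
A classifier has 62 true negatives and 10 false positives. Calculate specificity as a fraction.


Specificity = TN / (TN + FP) = 62 / 72 = 31/36.

31/36


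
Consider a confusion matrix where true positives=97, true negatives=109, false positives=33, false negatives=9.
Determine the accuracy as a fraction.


Accuracy = (TP + TN) / (TP + TN + FP + FN) = (97 + 109) / 248 = 103/124.

103/124


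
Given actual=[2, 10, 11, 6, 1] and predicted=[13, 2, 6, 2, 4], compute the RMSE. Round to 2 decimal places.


MSE = 47.0000. RMSE = sqrt(47.0000) = 6.86.

6.86


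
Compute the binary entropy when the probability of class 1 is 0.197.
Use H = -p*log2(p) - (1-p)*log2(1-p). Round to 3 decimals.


H = -0.197*log2(0.197) - 0.803*log2(0.803) = 0.716.

0.716


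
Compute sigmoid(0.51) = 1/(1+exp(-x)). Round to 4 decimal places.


sigma(0.51) = 1/(1+e^(-0.51)) = 1/(1+0.600496) = 1/1.600496 = 0.6248.

0.6248


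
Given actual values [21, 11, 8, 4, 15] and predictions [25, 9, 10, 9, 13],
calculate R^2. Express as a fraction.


Mean(y) = 59/5. SS_res = 53. SS_tot = 854/5. R^2 = 1 - 53/(854/5) = 589/854.

589/854


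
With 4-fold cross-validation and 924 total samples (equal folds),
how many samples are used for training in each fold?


Each validation fold has 924/4 = 231 samples. Training set = 924 - 231 = 693.

693


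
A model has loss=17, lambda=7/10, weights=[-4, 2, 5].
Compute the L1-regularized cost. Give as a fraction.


L1 norm = sum(|w|) = 11. J = 17 + 7/10 * 11 = 247/10.

247/10


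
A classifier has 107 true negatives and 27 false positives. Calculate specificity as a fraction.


Specificity = TN / (TN + FP) = 107 / 134 = 107/134.

107/134


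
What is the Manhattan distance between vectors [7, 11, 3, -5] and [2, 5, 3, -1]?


d = sum of absolute differences: |7-2|=5 + |11-5|=6 + |3-3|=0 + |-5--1|=4 = 15.

15


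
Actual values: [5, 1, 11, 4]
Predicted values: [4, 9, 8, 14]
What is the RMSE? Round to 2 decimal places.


MSE = 43.5000. RMSE = sqrt(43.5000) = 6.60.

6.60


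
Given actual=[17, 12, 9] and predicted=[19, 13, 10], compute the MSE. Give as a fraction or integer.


MSE = (1/3) * ((17-19)^2=4 + (12-13)^2=1 + (9-10)^2=1). Sum = 6. MSE = 2.

2


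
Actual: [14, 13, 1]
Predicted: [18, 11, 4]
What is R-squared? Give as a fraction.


Mean(y) = 28/3. SS_res = 29. SS_tot = 314/3. R^2 = 1 - 29/(314/3) = 227/314.

227/314


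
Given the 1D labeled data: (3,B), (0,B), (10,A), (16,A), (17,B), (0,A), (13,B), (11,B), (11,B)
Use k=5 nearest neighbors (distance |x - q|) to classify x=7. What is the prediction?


Distances: |3-7|=4, |0-7|=7, |10-7|=3, |16-7|=9, |17-7|=10, |0-7|=7, |13-7|=6, |11-7|=4, |11-7|=4. 5 nearest: (10,A), (3,B), (11,B), (11,B), (13,B). Counts: {'A': 1, 'B': 4}. Majority class: B.

B


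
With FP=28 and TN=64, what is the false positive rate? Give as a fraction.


FPR = FP / (FP + TN) = 28 / 92 = 7/23.

7/23


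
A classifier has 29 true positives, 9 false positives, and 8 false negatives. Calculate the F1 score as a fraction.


Precision = 29/38 = 29/38. Recall = 29/37 = 29/37. F1 = 2*P*R/(P+R) = 58/75.

58/75


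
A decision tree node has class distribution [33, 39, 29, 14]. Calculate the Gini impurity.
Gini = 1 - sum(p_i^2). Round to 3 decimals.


Total = 115. Proportions: 33/115, 39/115, 29/115, 14/115. sum(p_i^2) = 0.2758. Gini = 1 - 0.2758 = 0.7242, which rounds to 0.724.

0.724


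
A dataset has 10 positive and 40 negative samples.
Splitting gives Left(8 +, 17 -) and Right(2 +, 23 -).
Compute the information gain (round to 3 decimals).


H(parent) = 0.7219. H(left) = 0.9044, H(right) = 0.4022. Weighted = (25/50)*0.9044 + (25/50)*0.4022 = 0.6533. IG = 0.7219 - 0.6533 = 0.0686, which rounds to 0.069.

0.069


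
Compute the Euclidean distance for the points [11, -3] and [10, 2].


d = sqrt(sum of squared differences). (11-10)^2=1, (-3-2)^2=25. Sum = 26.

sqrt(26)


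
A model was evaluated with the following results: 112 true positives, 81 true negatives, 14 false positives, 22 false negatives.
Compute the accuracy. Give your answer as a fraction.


Accuracy = (TP + TN) / (TP + TN + FP + FN) = (112 + 81) / 229 = 193/229.

193/229


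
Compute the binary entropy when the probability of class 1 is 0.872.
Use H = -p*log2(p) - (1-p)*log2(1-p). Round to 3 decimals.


H = -0.872*log2(0.872) - 0.128*log2(0.128) = 0.552.

0.552


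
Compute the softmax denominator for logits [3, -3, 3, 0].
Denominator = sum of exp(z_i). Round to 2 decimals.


Denom = e^3=20.0855 + e^-3=0.0498 + e^3=20.0855 + e^0=1.0000. Sum = 41.2208, which rounds to 41.22.

41.22


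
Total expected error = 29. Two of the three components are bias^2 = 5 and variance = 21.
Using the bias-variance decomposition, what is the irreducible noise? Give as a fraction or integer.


Total error = bias^2 + variance + irreducible noise. So irreducible noise = 29 - 5 - 21 = 3.

3


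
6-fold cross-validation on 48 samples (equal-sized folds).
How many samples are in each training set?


Each validation fold has 48/6 = 8 samples. Training set = 48 - 8 = 40.

40


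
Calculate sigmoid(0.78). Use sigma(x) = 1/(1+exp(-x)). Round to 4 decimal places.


sigma(0.78) = 1/(1+e^(-0.78)) = 1/(1+0.458406) = 1/1.458406 = 0.6857.

0.6857


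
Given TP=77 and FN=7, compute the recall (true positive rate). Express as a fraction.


Recall = TP / (TP + FN) = 77 / 84 = 11/12.

11/12


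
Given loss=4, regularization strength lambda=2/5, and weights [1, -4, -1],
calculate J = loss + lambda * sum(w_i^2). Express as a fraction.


L2 sq norm = sum(w^2) = 18. J = 4 + 2/5 * 18 = 56/5.

56/5


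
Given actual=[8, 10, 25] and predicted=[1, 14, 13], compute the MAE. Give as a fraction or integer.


MAE = (1/3) * (|8-1|=7 + |10-14|=4 + |25-13|=12). Sum = 23. MAE = 23/3.

23/3


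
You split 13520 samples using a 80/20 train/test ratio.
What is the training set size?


Test set = 13520 * 20% = 2704. Training set = 13520 - 2704 = 10816.

10816


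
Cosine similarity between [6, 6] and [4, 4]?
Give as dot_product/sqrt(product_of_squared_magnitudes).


dot = 48. |a|^2 = 72, |b|^2 = 32. cos = 48/sqrt(2304).

48/sqrt(2304)


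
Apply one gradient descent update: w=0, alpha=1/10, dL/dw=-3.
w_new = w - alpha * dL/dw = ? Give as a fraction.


w_new = 0 - 1/10 * -3 = 0 - -3/10 = 3/10.

3/10


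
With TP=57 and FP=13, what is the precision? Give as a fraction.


Precision = TP / (TP + FP) = 57 / 70 = 57/70.

57/70


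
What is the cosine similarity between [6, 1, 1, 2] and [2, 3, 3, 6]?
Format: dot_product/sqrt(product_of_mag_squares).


dot = 30. |a|^2 = 42, |b|^2 = 58. cos = 30/sqrt(2436).

30/sqrt(2436)


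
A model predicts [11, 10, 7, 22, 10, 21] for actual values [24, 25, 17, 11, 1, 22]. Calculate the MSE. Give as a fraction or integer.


MSE = (1/6) * ((24-11)^2=169 + (25-10)^2=225 + (17-7)^2=100 + (11-22)^2=121 + (1-10)^2=81 + (22-21)^2=1). Sum = 697. MSE = 697/6.

697/6


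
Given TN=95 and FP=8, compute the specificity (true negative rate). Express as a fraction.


Specificity = TN / (TN + FP) = 95 / 103 = 95/103.

95/103


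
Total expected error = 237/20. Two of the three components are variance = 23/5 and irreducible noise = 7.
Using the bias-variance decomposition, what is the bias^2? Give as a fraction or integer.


Total error = bias^2 + variance + irreducible noise. So bias^2 = 237/20 - 23/5 - 7 = 1/4.

1/4


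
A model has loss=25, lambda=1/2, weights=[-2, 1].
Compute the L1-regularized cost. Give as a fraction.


L1 norm = sum(|w|) = 3. J = 25 + 1/2 * 3 = 53/2.

53/2


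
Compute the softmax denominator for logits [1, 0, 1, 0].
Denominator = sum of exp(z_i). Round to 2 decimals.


Denom = e^1=2.7183 + e^0=1.0000 + e^1=2.7183 + e^0=1.0000. Sum = 7.4366, which rounds to 7.44.

7.44


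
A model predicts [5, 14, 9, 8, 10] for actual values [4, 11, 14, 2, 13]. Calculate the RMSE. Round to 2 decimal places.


MSE = 16.0000. RMSE = sqrt(16.0000) = 4.00.

4.00


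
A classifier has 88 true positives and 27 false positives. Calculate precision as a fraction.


Precision = TP / (TP + FP) = 88 / 115 = 88/115.

88/115


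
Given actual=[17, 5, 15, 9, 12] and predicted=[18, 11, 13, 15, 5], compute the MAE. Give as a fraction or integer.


MAE = (1/5) * (|17-18|=1 + |5-11|=6 + |15-13|=2 + |9-15|=6 + |12-5|=7). Sum = 22. MAE = 22/5.

22/5


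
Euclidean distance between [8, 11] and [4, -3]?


d = sqrt(sum of squared differences). (8-4)^2=16, (11--3)^2=196. Sum = 212.

sqrt(212)


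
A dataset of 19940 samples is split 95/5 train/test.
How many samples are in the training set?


Test set = 19940 * 5% = 997. Training set = 19940 - 997 = 18943.

18943


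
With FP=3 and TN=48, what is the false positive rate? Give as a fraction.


FPR = FP / (FP + TN) = 3 / 51 = 1/17.

1/17


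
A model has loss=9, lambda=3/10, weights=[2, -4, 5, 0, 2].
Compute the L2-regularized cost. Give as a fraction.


L2 sq norm = sum(w^2) = 49. J = 9 + 3/10 * 49 = 237/10.

237/10


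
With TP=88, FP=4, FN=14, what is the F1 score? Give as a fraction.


Precision = 88/92 = 22/23. Recall = 88/102 = 44/51. F1 = 2*P*R/(P+R) = 88/97.

88/97


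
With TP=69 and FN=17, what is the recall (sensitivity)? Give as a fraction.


Recall = TP / (TP + FN) = 69 / 86 = 69/86.

69/86


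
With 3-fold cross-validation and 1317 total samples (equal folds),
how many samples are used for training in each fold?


Each validation fold has 1317/3 = 439 samples. Training set = 1317 - 439 = 878.

878


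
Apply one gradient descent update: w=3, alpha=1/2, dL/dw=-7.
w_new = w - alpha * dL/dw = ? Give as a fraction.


w_new = 3 - 1/2 * -7 = 3 - -7/2 = 13/2.

13/2


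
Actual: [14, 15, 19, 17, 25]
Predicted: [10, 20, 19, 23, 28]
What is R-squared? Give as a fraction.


Mean(y) = 18. SS_res = 86. SS_tot = 76. R^2 = 1 - 86/(76) = -5/38.

-5/38


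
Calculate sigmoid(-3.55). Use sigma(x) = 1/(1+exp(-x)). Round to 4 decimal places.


sigma(-3.55) = 1/(1+e^(3.55)) = 1/(1+34.813317) = 1/35.813317 = 0.0279.

0.0279


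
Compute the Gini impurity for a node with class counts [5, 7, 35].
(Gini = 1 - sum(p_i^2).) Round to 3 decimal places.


Total = 47. Proportions: 5/47, 7/47, 35/47. sum(p_i^2) = 0.5880. Gini = 1 - 0.5880 = 0.4120, which rounds to 0.412.

0.412


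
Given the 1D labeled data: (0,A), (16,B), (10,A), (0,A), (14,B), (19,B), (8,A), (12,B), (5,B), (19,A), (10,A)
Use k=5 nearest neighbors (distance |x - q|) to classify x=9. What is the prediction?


Distances: |0-9|=9, |16-9|=7, |10-9|=1, |0-9|=9, |14-9|=5, |19-9|=10, |8-9|=1, |12-9|=3, |5-9|=4, |19-9|=10, |10-9|=1. 5 nearest: (10,A), (8,A), (10,A), (12,B), (5,B). Counts: {'A': 3, 'B': 2}. Majority class: A.

A


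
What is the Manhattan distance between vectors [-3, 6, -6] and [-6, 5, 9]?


d = sum of absolute differences: |-3--6|=3 + |6-5|=1 + |-6-9|=15 = 19.

19


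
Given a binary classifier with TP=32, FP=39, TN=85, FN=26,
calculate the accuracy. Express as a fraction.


Accuracy = (TP + TN) / (TP + TN + FP + FN) = (32 + 85) / 182 = 9/14.

9/14


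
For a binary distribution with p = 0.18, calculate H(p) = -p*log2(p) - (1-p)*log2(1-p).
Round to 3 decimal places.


H = -0.18*log2(0.18) - 0.82*log2(0.82) = 0.680.

0.680


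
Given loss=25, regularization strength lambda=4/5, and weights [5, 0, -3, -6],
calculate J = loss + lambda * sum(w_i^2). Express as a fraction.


L2 sq norm = sum(w^2) = 70. J = 25 + 4/5 * 70 = 81.

81


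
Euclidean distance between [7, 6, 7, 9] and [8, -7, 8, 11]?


d = sqrt(sum of squared differences). (7-8)^2=1, (6--7)^2=169, (7-8)^2=1, (9-11)^2=4. Sum = 175.

sqrt(175)


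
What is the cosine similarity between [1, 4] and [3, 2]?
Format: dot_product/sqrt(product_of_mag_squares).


dot = 11. |a|^2 = 17, |b|^2 = 13. cos = 11/sqrt(221).

11/sqrt(221)


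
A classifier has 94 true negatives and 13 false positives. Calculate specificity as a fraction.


Specificity = TN / (TN + FP) = 94 / 107 = 94/107.

94/107


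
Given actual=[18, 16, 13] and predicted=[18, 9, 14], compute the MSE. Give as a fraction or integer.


MSE = (1/3) * ((18-18)^2=0 + (16-9)^2=49 + (13-14)^2=1). Sum = 50. MSE = 50/3.

50/3


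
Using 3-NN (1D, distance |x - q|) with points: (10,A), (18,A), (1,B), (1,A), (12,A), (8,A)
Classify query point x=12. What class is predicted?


Distances: |10-12|=2, |18-12|=6, |1-12|=11, |1-12|=11, |12-12|=0, |8-12|=4. 3 nearest: (12,A), (10,A), (8,A). Counts: {'A': 3}. Majority class: A.

A


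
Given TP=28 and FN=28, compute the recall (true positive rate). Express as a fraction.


Recall = TP / (TP + FN) = 28 / 56 = 1/2.

1/2


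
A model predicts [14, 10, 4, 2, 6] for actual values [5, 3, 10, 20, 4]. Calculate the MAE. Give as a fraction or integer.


MAE = (1/5) * (|5-14|=9 + |3-10|=7 + |10-4|=6 + |20-2|=18 + |4-6|=2). Sum = 42. MAE = 42/5.

42/5


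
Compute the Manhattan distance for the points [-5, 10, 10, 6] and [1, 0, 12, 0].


d = sum of absolute differences: |-5-1|=6 + |10-0|=10 + |10-12|=2 + |6-0|=6 = 24.

24


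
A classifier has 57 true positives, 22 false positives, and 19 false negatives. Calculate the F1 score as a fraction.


Precision = 57/79 = 57/79. Recall = 57/76 = 3/4. F1 = 2*P*R/(P+R) = 114/155.

114/155


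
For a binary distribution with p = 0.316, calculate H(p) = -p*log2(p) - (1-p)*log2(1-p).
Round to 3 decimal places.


H = -0.316*log2(0.316) - 0.684*log2(0.684) = 0.900.

0.900


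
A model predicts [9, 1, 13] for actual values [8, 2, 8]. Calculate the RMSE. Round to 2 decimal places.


MSE = 9.0000. RMSE = sqrt(9.0000) = 3.00.

3.00


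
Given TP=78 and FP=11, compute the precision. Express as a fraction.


Precision = TP / (TP + FP) = 78 / 89 = 78/89.

78/89


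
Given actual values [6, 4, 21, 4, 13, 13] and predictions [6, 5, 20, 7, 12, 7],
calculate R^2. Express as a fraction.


Mean(y) = 61/6. SS_res = 48. SS_tot = 1361/6. R^2 = 1 - 48/(1361/6) = 1073/1361.

1073/1361


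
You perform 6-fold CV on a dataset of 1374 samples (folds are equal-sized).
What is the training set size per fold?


Each validation fold has 1374/6 = 229 samples. Training set = 1374 - 229 = 1145.

1145


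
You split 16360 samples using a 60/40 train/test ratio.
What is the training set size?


Test set = 16360 * 40% = 6544. Training set = 16360 - 6544 = 9816.

9816


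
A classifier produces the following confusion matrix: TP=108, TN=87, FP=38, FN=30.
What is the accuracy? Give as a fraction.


Accuracy = (TP + TN) / (TP + TN + FP + FN) = (108 + 87) / 263 = 195/263.

195/263


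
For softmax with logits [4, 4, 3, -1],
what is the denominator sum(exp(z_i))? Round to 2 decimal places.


Denom = e^4=54.5982 + e^4=54.5982 + e^3=20.0855 + e^-1=0.3679. Sum = 129.6498, which rounds to 129.65.

129.65


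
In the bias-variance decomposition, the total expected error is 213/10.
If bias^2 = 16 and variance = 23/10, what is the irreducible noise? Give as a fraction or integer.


Total error = bias^2 + variance + irreducible noise. So irreducible noise = 213/10 - 16 - 23/10 = 3.

3


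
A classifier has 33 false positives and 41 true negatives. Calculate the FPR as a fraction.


FPR = FP / (FP + TN) = 33 / 74 = 33/74.

33/74


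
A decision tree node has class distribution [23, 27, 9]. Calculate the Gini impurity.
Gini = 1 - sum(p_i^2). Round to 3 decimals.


Total = 59. Proportions: 23/59, 27/59, 9/59. sum(p_i^2) = 0.3847. Gini = 1 - 0.3847 = 0.6153, which rounds to 0.615.

0.615


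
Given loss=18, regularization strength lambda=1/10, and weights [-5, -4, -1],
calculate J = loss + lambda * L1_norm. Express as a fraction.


L1 norm = sum(|w|) = 10. J = 18 + 1/10 * 10 = 19.

19


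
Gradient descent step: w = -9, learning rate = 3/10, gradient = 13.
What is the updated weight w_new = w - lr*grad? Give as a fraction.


w_new = -9 - 3/10 * 13 = -9 - 39/10 = -129/10.

-129/10


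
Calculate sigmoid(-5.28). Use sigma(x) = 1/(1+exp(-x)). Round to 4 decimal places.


sigma(-5.28) = 1/(1+e^(5.28)) = 1/(1+196.369875) = 1/197.369875 = 0.0051.

0.0051


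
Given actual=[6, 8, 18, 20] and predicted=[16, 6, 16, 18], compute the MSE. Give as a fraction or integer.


MSE = (1/4) * ((6-16)^2=100 + (8-6)^2=4 + (18-16)^2=4 + (20-18)^2=4). Sum = 112. MSE = 28.

28


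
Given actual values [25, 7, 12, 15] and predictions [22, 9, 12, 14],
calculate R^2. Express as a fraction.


Mean(y) = 59/4. SS_res = 14. SS_tot = 691/4. R^2 = 1 - 14/(691/4) = 635/691.

635/691


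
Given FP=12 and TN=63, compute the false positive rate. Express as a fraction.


FPR = FP / (FP + TN) = 12 / 75 = 4/25.

4/25


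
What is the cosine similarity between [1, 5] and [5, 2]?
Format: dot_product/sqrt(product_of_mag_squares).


dot = 15. |a|^2 = 26, |b|^2 = 29. cos = 15/sqrt(754).

15/sqrt(754)


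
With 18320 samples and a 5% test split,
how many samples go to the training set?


Test set = 18320 * 5% = 916. Training set = 18320 - 916 = 17404.

17404


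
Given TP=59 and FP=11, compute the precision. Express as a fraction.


Precision = TP / (TP + FP) = 59 / 70 = 59/70.

59/70


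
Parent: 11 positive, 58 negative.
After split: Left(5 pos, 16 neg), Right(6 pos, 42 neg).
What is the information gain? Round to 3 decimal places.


H(parent) = 0.6329. H(left) = 0.7919, H(right) = 0.5436. Weighted = (21/69)*0.7919 + (48/69)*0.5436 = 0.6192. IG = 0.6329 - 0.6192 = 0.0137, which rounds to 0.014.

0.014


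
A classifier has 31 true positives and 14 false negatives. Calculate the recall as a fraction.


Recall = TP / (TP + FN) = 31 / 45 = 31/45.

31/45


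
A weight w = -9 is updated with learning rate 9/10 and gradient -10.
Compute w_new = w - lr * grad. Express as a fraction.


w_new = -9 - 9/10 * -10 = -9 - -9 = 0.

0


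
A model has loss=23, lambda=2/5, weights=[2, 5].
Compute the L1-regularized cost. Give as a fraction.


L1 norm = sum(|w|) = 7. J = 23 + 2/5 * 7 = 129/5.

129/5


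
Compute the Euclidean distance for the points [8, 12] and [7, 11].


d = sqrt(sum of squared differences). (8-7)^2=1, (12-11)^2=1. Sum = 2.

sqrt(2)


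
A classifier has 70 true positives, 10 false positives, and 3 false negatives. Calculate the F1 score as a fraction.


Precision = 70/80 = 7/8. Recall = 70/73 = 70/73. F1 = 2*P*R/(P+R) = 140/153.

140/153


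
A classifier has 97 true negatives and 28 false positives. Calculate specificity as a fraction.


Specificity = TN / (TN + FP) = 97 / 125 = 97/125.

97/125


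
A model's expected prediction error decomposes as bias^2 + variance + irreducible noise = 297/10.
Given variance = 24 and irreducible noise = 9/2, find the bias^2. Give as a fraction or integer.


Total error = bias^2 + variance + irreducible noise. So bias^2 = 297/10 - 24 - 9/2 = 6/5.

6/5


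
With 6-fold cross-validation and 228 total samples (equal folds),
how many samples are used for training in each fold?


Each validation fold has 228/6 = 38 samples. Training set = 228 - 38 = 190.

190


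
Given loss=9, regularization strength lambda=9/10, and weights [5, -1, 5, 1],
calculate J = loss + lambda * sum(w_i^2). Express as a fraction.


L2 sq norm = sum(w^2) = 52. J = 9 + 9/10 * 52 = 279/5.

279/5


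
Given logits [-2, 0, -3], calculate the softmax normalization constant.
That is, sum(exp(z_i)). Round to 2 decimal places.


Denom = e^-2=0.1353 + e^0=1.0000 + e^-3=0.0498. Sum = 1.1851, which rounds to 1.19.

1.19


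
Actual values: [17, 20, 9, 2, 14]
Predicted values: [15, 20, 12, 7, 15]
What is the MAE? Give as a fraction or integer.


MAE = (1/5) * (|17-15|=2 + |20-20|=0 + |9-12|=3 + |2-7|=5 + |14-15|=1). Sum = 11. MAE = 11/5.

11/5


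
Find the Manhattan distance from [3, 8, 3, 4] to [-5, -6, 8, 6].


d = sum of absolute differences: |3--5|=8 + |8--6|=14 + |3-8|=5 + |4-6|=2 = 29.

29


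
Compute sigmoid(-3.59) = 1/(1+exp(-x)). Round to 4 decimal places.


sigma(-3.59) = 1/(1+e^(3.59)) = 1/(1+36.234076) = 1/37.234076 = 0.0269.

0.0269


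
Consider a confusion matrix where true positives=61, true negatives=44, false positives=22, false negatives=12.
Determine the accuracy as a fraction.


Accuracy = (TP + TN) / (TP + TN + FP + FN) = (61 + 44) / 139 = 105/139.

105/139


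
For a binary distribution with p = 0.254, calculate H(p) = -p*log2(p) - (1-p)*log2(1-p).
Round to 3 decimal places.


H = -0.254*log2(0.254) - 0.746*log2(0.746) = 0.818.

0.818


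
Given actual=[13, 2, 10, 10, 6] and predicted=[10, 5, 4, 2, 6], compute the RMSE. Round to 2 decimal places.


MSE = 23.6000. RMSE = sqrt(23.6000) = 4.86.

4.86


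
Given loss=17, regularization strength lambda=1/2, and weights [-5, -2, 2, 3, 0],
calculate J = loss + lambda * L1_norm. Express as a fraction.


L1 norm = sum(|w|) = 12. J = 17 + 1/2 * 12 = 23.

23


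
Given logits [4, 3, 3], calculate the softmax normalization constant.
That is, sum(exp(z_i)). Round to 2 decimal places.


Denom = e^4=54.5982 + e^3=20.0855 + e^3=20.0855. Sum = 94.7692, which rounds to 94.77.

94.77


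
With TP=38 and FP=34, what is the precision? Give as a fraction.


Precision = TP / (TP + FP) = 38 / 72 = 19/36.

19/36


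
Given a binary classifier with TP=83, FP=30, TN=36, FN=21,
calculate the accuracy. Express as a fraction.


Accuracy = (TP + TN) / (TP + TN + FP + FN) = (83 + 36) / 170 = 7/10.

7/10


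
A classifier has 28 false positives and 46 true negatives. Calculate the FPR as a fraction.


FPR = FP / (FP + TN) = 28 / 74 = 14/37.

14/37


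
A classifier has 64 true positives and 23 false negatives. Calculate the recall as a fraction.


Recall = TP / (TP + FN) = 64 / 87 = 64/87.

64/87


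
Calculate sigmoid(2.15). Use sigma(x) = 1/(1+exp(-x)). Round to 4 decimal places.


sigma(2.15) = 1/(1+e^(-2.15)) = 1/(1+0.116484) = 1/1.116484 = 0.8957.

0.8957


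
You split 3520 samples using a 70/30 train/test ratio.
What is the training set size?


Test set = 3520 * 30% = 1056. Training set = 3520 - 1056 = 2464.

2464


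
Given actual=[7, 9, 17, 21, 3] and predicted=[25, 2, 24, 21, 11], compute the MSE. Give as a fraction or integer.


MSE = (1/5) * ((7-25)^2=324 + (9-2)^2=49 + (17-24)^2=49 + (21-21)^2=0 + (3-11)^2=64). Sum = 486. MSE = 486/5.

486/5
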